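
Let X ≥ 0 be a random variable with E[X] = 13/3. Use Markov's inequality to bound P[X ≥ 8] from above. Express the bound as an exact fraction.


μ = E[X] = 13/3, a = 8.
Markov: P[X ≥ 8] ≤ μ/a = (13/3)/8 = 13/24.
Numerically: ≈ 0.541667.
(Since a = 8 > μ = 4.333333, the bound 13/24 is < 1 and informative.)

P[X ≥ 8] ≤ 13/24 ≈ 0.541667.


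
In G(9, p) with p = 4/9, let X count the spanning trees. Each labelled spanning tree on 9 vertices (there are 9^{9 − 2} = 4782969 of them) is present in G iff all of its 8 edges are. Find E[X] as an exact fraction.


K_9 has 9^{9 − 2} = 4782969 labelled spanning trees.
For each such spanning tree H, let X_H = 1 if all 8 edges of H are present in G. Then P[X_H = 1] = p^{8} = (4/9)^{8} = 65536/43046721.
By linearity of expectation: E[X] = Σ_H E[X_H] = 4782969 · p^{8} = 4782969 · 65536/43046721 = 65536/9.
Numerically: E[X] ≈ 7282.

E[X] = 4782969 · (4/9)^{8} = 65536/9 ≈ 7282.


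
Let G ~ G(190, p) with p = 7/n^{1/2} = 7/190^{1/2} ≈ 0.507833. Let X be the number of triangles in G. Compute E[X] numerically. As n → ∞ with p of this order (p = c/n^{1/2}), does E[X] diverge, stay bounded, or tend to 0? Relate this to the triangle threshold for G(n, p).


Number of potential triangles: C(190, 3) = 1125180.
Each occurs with probability p³ ≈ (0.507833)³ ≈ 1.30967555e-01.
By linearity: E[X] = C(190, 3)·p³ ≈ 1125180 · 1.30967555e-01 ≈ 147362.073113.
Since α = 1/2 < 1, p = c/n^{1/2} ≫ 1/n is above the triangle threshold p ~ 1/n. Asymptotically E[X] ~ (c³/6)·n^{3(1−α)} = (7³/6)·n^{1.5} → ∞; triangles are abundant w.h.p.

E[X] ≈ 147362.073113; in regime p = Θ(1/n^{1/2}) E[X] diverges (above the triangle threshold p ~ 1/n).


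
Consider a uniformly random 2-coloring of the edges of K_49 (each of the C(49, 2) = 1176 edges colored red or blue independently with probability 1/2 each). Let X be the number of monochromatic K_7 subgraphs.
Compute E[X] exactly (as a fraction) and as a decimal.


Let X = Σ_S X_S over the C(49, 7) = 85900584 subsets S of size 7, where X_S = 1 if the K_7 on S is monochromatic.
For a fixed S, the K_7 on S has C(7, 2) = 21 edges. P[all 21 edges red] = (1/2)^21, and likewise for blue, so P[monochromatic] = 2·(1/2)^21 = 2^{1 − 21} = 1/1048576.
By linearity: E[X] = C(49, 7) · 2^{1 − 21} = 85900584 · 1/1048576 = 10737573/131072.
Numerically: E[X] ≈ 81.921181.

E[X] = C(49,7)·2^(1−C(7,2)) = 10737573/131072 ≈ 81.921181.


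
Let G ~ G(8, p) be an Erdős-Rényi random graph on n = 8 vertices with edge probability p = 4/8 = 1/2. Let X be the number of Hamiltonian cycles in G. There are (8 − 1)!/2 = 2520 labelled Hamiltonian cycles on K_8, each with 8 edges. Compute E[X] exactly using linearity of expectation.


K_8 has (8 − 1)!/2 = 2520 labelled Hamiltonian cycles.
For each such Hamiltonian cycle H, let X_H = 1 if all 8 edges of H are present in G. Then P[X_H = 1] = p^{8} = (1/2)^{8} = 1/256.
By linearity: E[X] = Σ_H E[X_H] = 2520 · p^{8} = 2520 · 1/256 = 315/32.
Numerically: E[X] ≈ 9.84375.

E[X] = 2520 · (1/2)^{8} = 315/32 ≈ 9.84375.


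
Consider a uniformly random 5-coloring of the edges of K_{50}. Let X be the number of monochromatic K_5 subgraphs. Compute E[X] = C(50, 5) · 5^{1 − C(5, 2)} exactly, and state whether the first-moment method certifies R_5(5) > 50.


E[X] = C(50, 5) · 5^{1 − 10} = 2118760 · 5^{−9} = 2118760/1953125.
As a reduced fraction: E[X] = 423752/390625 ≈ 1.08481.
Is E[X] < 1? NO.
Since E[X] ≥ 1, the first-moment bound is inconclusive at n = 50; it does NOT by itself certify R_5(5) > 50.

E[X] = 423752/390625 ≈ 1.08481; E[X] ≥ 1; first-moment method inconclusive here.


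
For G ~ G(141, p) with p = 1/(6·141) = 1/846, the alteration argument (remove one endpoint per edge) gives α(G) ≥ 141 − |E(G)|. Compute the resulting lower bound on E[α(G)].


E[|E(G)|] = C(141, 2)·p = 9870 · (1/846) = 35/3.
E[α(G)] ≥ n − E[|E(G)|] = 141 − 35/3 = 388/3.
Numerically: ≈ 129.3333.
(This is only a lower bound; the true E[α(G)] may be larger.)

E[α(G)] ≥ 388/3 ≈ 129.3333.


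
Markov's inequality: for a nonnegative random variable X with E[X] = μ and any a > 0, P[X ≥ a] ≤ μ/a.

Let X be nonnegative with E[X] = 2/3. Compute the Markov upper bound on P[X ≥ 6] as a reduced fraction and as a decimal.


μ = E[X] = 2/3, a = 6.
Markov: P[X ≥ 6] ≤ μ/a = (2/3)/6 = 1/9.
Numerically: ≈ 0.1111.
(Since a = 6 > μ = 0.6667, the bound 1/9 is < 1 and informative.)

P[X ≥ 6] ≤ 1/9 ≈ 0.1111.


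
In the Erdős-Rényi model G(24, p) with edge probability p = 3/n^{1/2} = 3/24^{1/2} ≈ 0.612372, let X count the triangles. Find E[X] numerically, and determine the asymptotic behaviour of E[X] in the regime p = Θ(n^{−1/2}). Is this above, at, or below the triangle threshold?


Number of potential triangles: C(24, 3) = 2024.
Each occurs with probability p³ ≈ (0.612372)³ ≈ 2.29639663e-01.
By linearity: E[X] = C(24, 3)·p³ ≈ 2024 · 2.29639663e-01 ≈ 464.790679.
Since α = 1/2 < 1, p = c/n^{1/2} ≫ 1/n is above the triangle threshold p ~ 1/n. Asymptotically E[X] ~ (c³/6)·n^{3(1−α)} = (3³/6)·n^{1.5} → ∞; triangles are abundant w.h.p.

E[X] ≈ 464.790679; in regime p = Θ(1/n^{1/2}) E[X] diverges (above the triangle threshold p ~ 1/n).


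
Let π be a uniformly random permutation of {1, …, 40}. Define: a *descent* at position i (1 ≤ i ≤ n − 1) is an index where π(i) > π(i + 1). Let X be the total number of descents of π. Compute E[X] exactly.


Write X = Σ X_I over i = 1, …, 39, with X_I the indicator of one descent.
There are 39 indicators.
For each fixed i, the pair (π(i), π(i+1)) is a uniformly random ordered pair of distinct values from {1, …, 40}; by symmetry P[π(i) > π(i+1)] = 1/2.
By linearity: E[X] = 39 · (1/2) = (40 − 1) · (1/2) = 39/2 ≈ 19.500.

E[X] = 39/2 = 19.500.


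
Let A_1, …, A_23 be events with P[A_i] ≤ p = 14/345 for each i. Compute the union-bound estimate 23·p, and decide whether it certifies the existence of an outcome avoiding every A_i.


Union bound: P[∪_{i=1}^{23} A_i] ≤ Σ_i P[A_i] ≤ 23·p = 23·(14/345) = 14/15.
Numerically: 14/15 ≈ 0.93333.
Is 14/15 < 1? YES.
Since P[∪ A_i] ≤ 14/15 < 1, the complement has P[∩ A_i^c] ≥ 1 − 14/15 = 1/15 > 0, so some outcome avoids every A_i.

23·p = 14/15 ≈ 0.93333; existence CERTIFIED by the union bound.


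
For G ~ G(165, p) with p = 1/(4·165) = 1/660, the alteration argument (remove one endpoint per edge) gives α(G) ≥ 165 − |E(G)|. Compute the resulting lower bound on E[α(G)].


E[|E(G)|] = C(165, 2)·p = 13530 · (1/660) = 41/2.
E[α(G)] ≥ n − E[|E(G)|] = 165 − 41/2 = 289/2.
Numerically: ≈ 144.500.
(This is only a lower bound; the true E[α(G)] may be larger.)

E[α(G)] ≥ 289/2 ≈ 144.500.


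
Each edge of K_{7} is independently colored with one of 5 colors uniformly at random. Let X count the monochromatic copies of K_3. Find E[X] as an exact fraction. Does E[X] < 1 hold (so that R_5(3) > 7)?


E[X] = C(7, 3) · 5^{1 − 3} = 35 · 5^{−2} = 35/25.
As a reduced fraction: E[X] = 7/5 ≈ 1.40000.
Is E[X] < 1? NO.
Since E[X] ≥ 1, the first-moment bound is inconclusive at n = 7; it does NOT by itself certify R_5(3) > 7.

E[X] = 7/5 ≈ 1.40000; E[X] ≥ 1; first-moment method inconclusive here.


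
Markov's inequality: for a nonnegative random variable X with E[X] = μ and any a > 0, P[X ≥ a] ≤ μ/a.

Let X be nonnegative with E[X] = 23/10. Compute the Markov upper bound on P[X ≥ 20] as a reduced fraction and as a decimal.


μ = E[X] = 23/10, a = 20.
Markov: P[X ≥ 20] ≤ μ/a = (23/10)/20 = 23/200.
Numerically: ≈ 0.115.
(Since a = 20 > μ = 2.300, the bound 23/200 is < 1 and informative.)

P[X ≥ 20] ≤ 23/200 ≈ 0.115.


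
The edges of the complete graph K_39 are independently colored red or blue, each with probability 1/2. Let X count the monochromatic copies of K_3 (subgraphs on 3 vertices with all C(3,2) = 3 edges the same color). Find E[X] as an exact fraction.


Let X = Σ_S X_S over the C(39, 3) = 9139 subsets S of size 3, where X_S = 1 if the K_3 on S is monochromatic.
For a fixed S, the K_3 on S has C(3, 2) = 3 edges. P[all 3 edges red] = (1/2)^3, and likewise for blue, so P[monochromatic] = 2·(1/2)^3 = 2^{1 − 3} = 1/4.
By linearity of expectation: E[X] = C(39, 3) · 2^{1 − 3} = 9139 · 1/4 = 9139/4.
Numerically: E[X] ≈ 2284.750.

E[X] = C(39,3)·2^(1−C(3,2)) = 9139/4 ≈ 2284.750.


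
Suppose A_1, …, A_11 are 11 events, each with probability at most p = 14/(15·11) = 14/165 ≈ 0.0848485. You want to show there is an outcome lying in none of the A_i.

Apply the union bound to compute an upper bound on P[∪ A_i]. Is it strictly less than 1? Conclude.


Union bound: P[∪_{i=1}^{11} A_i] ≤ Σ_i P[A_i] ≤ 11·p = 11·(14/165) = 14/15.
Numerically: 14/15 ≈ 0.9333333.
Is 14/15 < 1? YES.
Since P[∪ A_i] ≤ 14/15 < 1, the complement has P[∩ A_i^c] ≥ 1 − 14/15 = 1/15 > 0, so some outcome avoids every A_i.

11·p = 14/15 ≈ 0.9333333; existence CERTIFIED by the union bound.


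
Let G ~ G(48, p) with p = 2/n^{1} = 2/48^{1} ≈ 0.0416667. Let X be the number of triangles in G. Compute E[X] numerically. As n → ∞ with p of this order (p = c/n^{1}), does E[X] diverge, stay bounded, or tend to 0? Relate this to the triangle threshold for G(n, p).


Number of potential triangles: C(48, 3) = 17296.
Each occurs with probability p³ ≈ (0.0416667)³ ≈ 7.23379630e-05.
By linearity: E[X] = C(48, 3)·p³ ≈ 17296 · 7.23379630e-05 ≈ 1.251157.
Here α = 1, so p = 2/n is exactly at the triangle threshold p ~ 1/n. Asymptotically E[X] → c³/6 = 2³/6 = 4/3 ≈ 1.333333, a bounded constant. In this regime the triangle count is asymptotically Poisson(c³/6).

E[X] ≈ 1.251157; in regime p = Θ(1/n^{1}) E[X] stays bounded (at the triangle threshold p ~ 1/n).


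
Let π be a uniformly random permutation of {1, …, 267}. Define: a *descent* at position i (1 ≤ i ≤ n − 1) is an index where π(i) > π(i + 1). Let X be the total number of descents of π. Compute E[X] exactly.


Write X = Σ X_I over i = 1, …, 266, with X_I the indicator of one descent.
There are 266 indicators.
For each fixed i, the pair (π(i), π(i+1)) is a uniformly random ordered pair of distinct values from {1, …, 267}; by symmetry P[π(i) > π(i+1)] = 1/2.
By linearity: E[X] = 266 · (1/2) = (267 − 1) · (1/2) = 133 ≈ 133.00000.

E[X] = 133 = 133.00000.


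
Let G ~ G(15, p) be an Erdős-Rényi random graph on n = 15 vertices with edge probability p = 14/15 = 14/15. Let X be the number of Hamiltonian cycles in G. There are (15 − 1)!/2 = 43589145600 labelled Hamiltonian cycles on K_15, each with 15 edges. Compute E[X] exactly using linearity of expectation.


K_15 has (15 − 1)!/2 = 43589145600 labelled Hamiltonian cycles.
For each such Hamiltonian cycle H, let X_H = 1 if all 15 edges of H are present in G. Then P[X_H = 1] = p^{15} = (14/15)^{15} = 155568095557812224/437893890380859375.
By linearity: E[X] = Σ_H E[X_H] = 43589145600 · p^{15} = 43589145600 · 155568095557812224/437893890380859375 = 1116227221067356419653632/72081298828125.
Numerically: E[X] ≈ 1.55e+10.

E[X] = 43589145600 · (14/15)^{15} = 1116227221067356419653632/72081298828125 ≈ 1.55e+10.


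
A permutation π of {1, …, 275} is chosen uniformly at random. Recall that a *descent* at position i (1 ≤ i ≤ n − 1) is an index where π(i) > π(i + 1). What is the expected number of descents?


Write X = Σ X_I over i = 1, …, 274, with X_I the indicator of one descent.
There are 274 indicators.
For each fixed i, the pair (π(i), π(i+1)) is a uniformly random ordered pair of distinct values from {1, …, 275}; by symmetry P[π(i) > π(i+1)] = 1/2.
By linearity: E[X] = 274 · (1/2) = (275 − 1) · (1/2) = 137 ≈ 137.0000.

E[X] = 137 = 137.0000.


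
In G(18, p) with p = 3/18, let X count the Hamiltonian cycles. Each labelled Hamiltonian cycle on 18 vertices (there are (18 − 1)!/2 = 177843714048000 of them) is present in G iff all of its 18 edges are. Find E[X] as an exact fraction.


K_18 has (18 − 1)!/2 = 177843714048000 labelled Hamiltonian cycles.
For each such Hamiltonian cycle H, let X_H = 1 if all 18 edges of H are present in G. Then P[X_H = 1] = p^{18} = (1/6)^{18} = 1/101559956668416.
By linearity: E[X] = Σ_H E[X_H] = 177843714048000 · p^{18} = 177843714048000 · 1/101559956668416 = 14889875/8503056.
Numerically: E[X] ≈ 1.751.

E[X] = 177843714048000 · (1/6)^{18} = 14889875/8503056 ≈ 1.751.


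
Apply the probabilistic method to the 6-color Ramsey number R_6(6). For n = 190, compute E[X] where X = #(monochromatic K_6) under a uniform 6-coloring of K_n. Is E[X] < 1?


E[X] = C(190, 6) · 6^{1 − 15} = 60334683255 · 6^{−14} = 60334683255/78364164096.
As a reduced fraction: E[X] = 6703853695/8707129344 ≈ 0.770.
Is E[X] < 1? YES.
Since E[X] < 1, there exists a 6-coloring of K_{190} with no monochromatic K_6; hence R_6(6) > 190.

E[X] = 6703853695/8707129344 ≈ 0.770; E[X] < 1, so R_6(6) > 190.


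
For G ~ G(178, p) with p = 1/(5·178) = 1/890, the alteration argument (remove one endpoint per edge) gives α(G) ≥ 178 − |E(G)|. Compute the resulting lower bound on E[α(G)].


E[|E(G)|] = C(178, 2)·p = 15753 · (1/890) = 177/10.
E[α(G)] ≥ n − E[|E(G)|] = 178 − 177/10 = 1603/10.
Numerically: ≈ 160.30000.
(This is only a lower bound; the true E[α(G)] may be larger.)

E[α(G)] ≥ 1603/10 ≈ 160.30000.


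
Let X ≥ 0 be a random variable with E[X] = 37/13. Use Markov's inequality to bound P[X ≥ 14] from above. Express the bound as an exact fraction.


μ = E[X] = 37/13, a = 14.
Markov: P[X ≥ 14] ≤ μ/a = (37/13)/14 = 37/182.
Numerically: ≈ 0.20330.
(Since a = 14 > μ = 2.84615, the bound 37/182 is < 1 and informative.)

P[X ≥ 14] ≤ 37/182 ≈ 0.20330.


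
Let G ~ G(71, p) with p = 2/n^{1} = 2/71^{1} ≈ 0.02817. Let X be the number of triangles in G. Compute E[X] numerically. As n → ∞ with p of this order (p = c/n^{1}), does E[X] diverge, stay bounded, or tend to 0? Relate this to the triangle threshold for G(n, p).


Number of potential triangles: C(71, 3) = 57155.
Each occurs with probability p³ ≈ (0.02817)³ ≈ 2.235193e-05.
By linearity: E[X] = C(71, 3)·p³ ≈ 57155 · 2.235193e-05 ≈ 1.2775.
Here α = 1, so p = 2/n is exactly at the triangle threshold p ~ 1/n. Asymptotically E[X] → c³/6 = 2³/6 = 4/3 ≈ 1.3333, a bounded constant. In this regime the triangle count is asymptotically Poisson(c³/6).

E[X] ≈ 1.2775; in regime p = Θ(1/n^{1}) E[X] stays bounded (at the triangle threshold p ~ 1/n).


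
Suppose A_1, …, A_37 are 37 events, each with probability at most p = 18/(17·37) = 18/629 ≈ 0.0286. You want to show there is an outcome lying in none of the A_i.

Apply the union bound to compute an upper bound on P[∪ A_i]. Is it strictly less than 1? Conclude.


Union bound: P[∪_{i=1}^{37} A_i] ≤ Σ_i P[A_i] ≤ 37·p = 37·(18/629) = 18/17.
Numerically: 18/17 ≈ 1.0588.
Is 18/17 < 1? NO.
Since the bound 18/17 is ≥ 1, the union bound is uninformative here; it does NOT by itself certify existence.

37·p = 18/17 ≈ 1.0588; existence NOT certified by the union bound.


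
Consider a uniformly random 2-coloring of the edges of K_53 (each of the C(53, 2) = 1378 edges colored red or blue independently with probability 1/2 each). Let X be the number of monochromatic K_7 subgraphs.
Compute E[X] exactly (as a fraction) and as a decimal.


Let X = Σ_S X_S over the C(53, 7) = 154143080 subsets S of size 7, where X_S = 1 if the K_7 on S is monochromatic.
For a fixed S, the K_7 on S has C(7, 2) = 21 edges. P[all 21 edges red] = (1/2)^21, and likewise for blue, so P[monochromatic] = 2·(1/2)^21 = 2^{1 − 21} = 1/1048576.
Summing: E[X] = C(53, 7) · 2^{1 − 21} = 154143080 · 1/1048576 = 19267885/131072.
Numerically: E[X] ≈ 147.002.

E[X] = C(53,7)·2^(1−C(7,2)) = 19267885/131072 ≈ 147.002.


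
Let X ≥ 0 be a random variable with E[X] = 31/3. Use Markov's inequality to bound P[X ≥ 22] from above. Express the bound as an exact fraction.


μ = E[X] = 31/3, a = 22.
Markov: P[X ≥ 22] ≤ μ/a = (31/3)/22 = 31/66.
Numerically: ≈ 0.469697.
(Since a = 22 > μ = 10.333333, the bound 31/66 is < 1 and informative.)

P[X ≥ 22] ≤ 31/66 ≈ 0.469697.


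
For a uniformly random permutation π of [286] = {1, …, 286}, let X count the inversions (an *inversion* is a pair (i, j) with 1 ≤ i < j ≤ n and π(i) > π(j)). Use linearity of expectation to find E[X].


Write X = Σ X_I over the C(286, 2) = 40755 pairs i < j, with X_I the indicator of one inversion.
There are 40755 indicators.
For each fixed pair i < j, the values π(i) and π(j) are two distinct elements of {1, …, 286} in uniformly random order; by symmetry P[π(i) > π(j)] = 1/2.
By linearity: E[X] = 40755 · (1/2) = C(286, 2) · (1/2) = 40755/2 = 40755/2 ≈ 20377.50000.

E[X] = 40755/2 = 20377.50000.


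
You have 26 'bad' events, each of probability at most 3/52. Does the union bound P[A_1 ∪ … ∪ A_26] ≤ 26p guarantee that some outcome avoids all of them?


Union bound: P[∪_{i=1}^{26} A_i] ≤ Σ_i P[A_i] ≤ 26·p = 26·(3/52) = 3/2.
Numerically: 3/2 ≈ 1.5000.
Is 3/2 < 1? NO.
Since the bound 3/2 is ≥ 1, the union bound is uninformative here; it does NOT by itself certify existence.

26·p = 3/2 ≈ 1.5000; existence NOT certified by the union bound.


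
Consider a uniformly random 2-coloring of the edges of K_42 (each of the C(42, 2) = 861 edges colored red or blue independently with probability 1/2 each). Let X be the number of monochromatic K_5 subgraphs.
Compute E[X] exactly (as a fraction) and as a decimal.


Let X = Σ_S X_S over the C(42, 5) = 850668 subsets S of size 5, where X_S = 1 if the K_5 on S is monochromatic.
For a fixed S, the K_5 on S has C(5, 2) = 10 edges. P[all 10 edges red] = (1/2)^10, and likewise for blue, so P[monochromatic] = 2·(1/2)^10 = 2^{1 − 10} = 1/512.
By linearity: E[X] = C(42, 5) · 2^{1 − 10} = 850668 · 1/512 = 212667/128.
Numerically: E[X] ≈ 1661.460938.

E[X] = C(42,5)·2^(1−C(5,2)) = 212667/128 ≈ 1661.460938.


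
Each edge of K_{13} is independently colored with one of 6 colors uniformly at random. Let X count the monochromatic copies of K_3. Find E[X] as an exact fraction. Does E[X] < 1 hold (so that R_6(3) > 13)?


E[X] = C(13, 3) · 6^{1 − 3} = 286 · 6^{−2} = 286/36.
As a reduced fraction: E[X] = 143/18 ≈ 7.944444.
Is E[X] < 1? NO.
Since E[X] ≥ 1, the first-moment bound is inconclusive at n = 13; it does NOT by itself certify R_6(3) > 13.

E[X] = 143/18 ≈ 7.944444; E[X] ≥ 1; first-moment method inconclusive here.


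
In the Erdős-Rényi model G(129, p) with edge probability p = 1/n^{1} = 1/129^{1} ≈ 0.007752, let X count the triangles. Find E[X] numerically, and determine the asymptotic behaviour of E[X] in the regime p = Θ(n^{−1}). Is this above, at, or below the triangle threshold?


Number of potential triangles: C(129, 3) = 349504.
Each occurs with probability p³ ≈ (0.007752)³ ≈ 4.658337e-07.
By linearity: E[X] = C(129, 3)·p³ ≈ 349504 · 4.658337e-07 ≈ 0.1628.
Here α = 1, so p = 1/n is exactly at the triangle threshold p ~ 1/n. Asymptotically E[X] → c³/6 = 1³/6 = 1/6 ≈ 0.1667, a bounded constant. In this regime the triangle count is asymptotically Poisson(c³/6).

E[X] ≈ 0.1628; in regime p = Θ(1/n^{1}) E[X] stays bounded (at the triangle threshold p ~ 1/n).


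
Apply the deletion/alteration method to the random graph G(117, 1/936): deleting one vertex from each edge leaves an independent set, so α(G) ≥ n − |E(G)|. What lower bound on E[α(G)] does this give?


E[|E(G)|] = C(117, 2)·p = 6786 · (1/936) = 29/4.
E[α(G)] ≥ n − E[|E(G)|] = 117 − 29/4 = 439/4.
Numerically: ≈ 109.7500.
(This is only a lower bound; the true E[α(G)] may be larger.)

E[α(G)] ≥ 439/4 ≈ 109.7500.


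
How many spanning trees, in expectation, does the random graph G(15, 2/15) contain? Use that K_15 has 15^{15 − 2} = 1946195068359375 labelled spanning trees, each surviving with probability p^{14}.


K_15 has 15^{15 − 2} = 1946195068359375 labelled spanning trees.
For each such spanning tree H, let X_H = 1 if all 14 edges of H are present in G. Then P[X_H = 1] = p^{14} = (2/15)^{14} = 16384/29192926025390625.
By linearity: E[X] = Σ_H E[X_H] = 1946195068359375 · p^{14} = 1946195068359375 · 16384/29192926025390625 = 16384/15.
Numerically: E[X] ≈ 1092.3.

E[X] = 1946195068359375 · (2/15)^{14} = 16384/15 ≈ 1092.3.


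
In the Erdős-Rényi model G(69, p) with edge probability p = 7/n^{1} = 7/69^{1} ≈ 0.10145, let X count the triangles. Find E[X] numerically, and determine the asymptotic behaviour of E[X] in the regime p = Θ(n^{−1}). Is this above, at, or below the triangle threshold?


Number of potential triangles: C(69, 3) = 52394.
Each occurs with probability p³ ≈ (0.10145)³ ≈ 1.0441114e-03.
By linearity: E[X] = C(69, 3)·p³ ≈ 52394 · 1.0441114e-03 ≈ 54.70517.
Here α = 1, so p = 7/n is exactly at the triangle threshold p ~ 1/n. Asymptotically E[X] → c³/6 = 7³/6 = 343/6 ≈ 57.16667, a bounded constant. In this regime the triangle count is asymptotically Poisson(c³/6).

E[X] ≈ 54.70517; in regime p = Θ(1/n^{1}) E[X] stays bounded (at the triangle threshold p ~ 1/n).


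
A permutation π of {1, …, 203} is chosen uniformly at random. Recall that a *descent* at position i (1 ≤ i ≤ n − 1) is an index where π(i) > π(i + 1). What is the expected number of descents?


Write X = Σ X_I over i = 1, …, 202, with X_I the indicator of one descent.
There are 202 indicators.
For each fixed i, the pair (π(i), π(i+1)) is a uniformly random ordered pair of distinct values from {1, …, 203}; by symmetry P[π(i) > π(i+1)] = 1/2.
By linearity: E[X] = 202 · (1/2) = (203 − 1) · (1/2) = 101 ≈ 101.00000.

E[X] = 101 = 101.00000.


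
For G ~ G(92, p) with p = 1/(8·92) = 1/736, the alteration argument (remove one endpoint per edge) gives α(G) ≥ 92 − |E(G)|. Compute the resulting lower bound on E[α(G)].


E[|E(G)|] = C(92, 2)·p = 4186 · (1/736) = 91/16.
E[α(G)] ≥ n − E[|E(G)|] = 92 − 91/16 = 1381/16.
Numerically: ≈ 86.3125.
(This is only a lower bound; the true E[α(G)] may be larger.)

E[α(G)] ≥ 1381/16 ≈ 86.3125.


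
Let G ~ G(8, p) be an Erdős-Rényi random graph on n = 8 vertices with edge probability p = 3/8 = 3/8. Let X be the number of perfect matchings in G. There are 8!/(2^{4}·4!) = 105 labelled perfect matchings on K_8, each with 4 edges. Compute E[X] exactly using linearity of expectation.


K_8 has 8!/(2^{4}·4!) = 105 labelled perfect matchings.
For each such perfect matching H, let X_H = 1 if all 4 edges of H are present in G. Then P[X_H = 1] = p^{4} = (3/8)^{4} = 81/4096.
By linearity of expectation: E[X] = Σ_H E[X_H] = 105 · p^{4} = 105 · 81/4096 = 8505/4096.
Numerically: E[X] ≈ 2.0764.

E[X] = 105 · (3/8)^{4} = 8505/4096 ≈ 2.0764.


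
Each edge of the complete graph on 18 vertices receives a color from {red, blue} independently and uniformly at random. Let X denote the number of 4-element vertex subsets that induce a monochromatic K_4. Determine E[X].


Let X = Σ_S X_S over the C(18, 4) = 3060 subsets S of size 4, where X_S = 1 if the K_4 on S is monochromatic.
For a fixed S, the K_4 on S has C(4, 2) = 6 edges. P[all 6 edges red] = (1/2)^6, and likewise for blue, so P[monochromatic] = 2·(1/2)^6 = 2^{1 − 6} = 1/32.
By linearity of expectation: E[X] = C(18, 4) · 2^{1 − 6} = 3060 · 1/32 = 765/8.
Numerically: E[X] ≈ 95.625.

E[X] = C(18,4)·2^(1−C(4,2)) = 765/8 ≈ 95.625.


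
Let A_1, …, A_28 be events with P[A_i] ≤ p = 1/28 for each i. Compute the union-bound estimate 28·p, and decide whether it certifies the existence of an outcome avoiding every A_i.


Union bound: P[∪_{i=1}^{28} A_i] ≤ Σ_i P[A_i] ≤ 28·p = 28·(1/28) = 1.
Numerically: 1 ≈ 1.00000.
Is 1 < 1? NO.
Since the bound 1 is ≥ 1, the union bound is uninformative here; it does NOT by itself certify existence.

28·p = 1 ≈ 1.00000; existence NOT certified by the union bound.


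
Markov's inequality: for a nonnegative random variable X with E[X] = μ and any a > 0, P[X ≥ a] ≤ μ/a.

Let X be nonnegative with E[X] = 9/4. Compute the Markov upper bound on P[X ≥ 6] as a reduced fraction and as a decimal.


μ = E[X] = 9/4, a = 6.
Markov: P[X ≥ 6] ≤ μ/a = (9/4)/6 = 3/8.
Numerically: ≈ 0.3750.
(Since a = 6 > μ = 2.2500, the bound 3/8 is < 1 and informative.)

P[X ≥ 6] ≤ 3/8 ≈ 0.3750.


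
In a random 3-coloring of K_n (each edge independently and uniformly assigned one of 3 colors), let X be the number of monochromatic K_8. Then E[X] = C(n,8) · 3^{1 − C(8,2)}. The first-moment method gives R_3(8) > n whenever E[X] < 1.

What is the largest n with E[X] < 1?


We need C(n, 8) · 3^{1 − 28} < 1, i.e. C(n, 8) < 3^{28 − 1} = 7625597484987.
Check values of n near the boundary:
  n = 153: C(153, 8) = 6183023199255; 6183023199255 < 7625597484987? YES
  n = 154: C(154, 8) = 6521818990995; 6521818990995 < 7625597484987? YES
  n = 155: C(155, 8) = 6876747915675; 6876747915675 < 7625597484987? YES
  n = 156: C(156, 8) = 7248464019225; 7248464019225 < 7625597484987? YES
  n = 157: C(157, 8) = 7637643295425; 7637643295425 < 7625597484987? NO
The largest n with C(n, 8) < 7625597484987 is n = 156 (where E[X] = 805384891025/847288609443 ≈ 0.950544). Hence R_3(8) > 156, i.e. R_3(8) ≥ 157.

Largest n = 156; hence R_3(8) > 156.


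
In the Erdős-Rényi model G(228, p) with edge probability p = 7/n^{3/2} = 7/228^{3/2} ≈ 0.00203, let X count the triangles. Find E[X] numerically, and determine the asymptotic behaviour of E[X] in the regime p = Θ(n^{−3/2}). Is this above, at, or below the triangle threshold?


Number of potential triangles: C(228, 3) = 1949476.
Each occurs with probability p³ ≈ (0.00203)³ ≈ 8.40596e-09.
By linearity: E[X] = C(228, 3)·p³ ≈ 1949476 · 8.40596e-09 ≈ 0.016.
Since α = 3/2 > 1, p = c/n^{3/2} = o(1/n) is below the triangle threshold p ~ 1/n. Asymptotically E[X] ~ (c³/6)·n^{3(1−α)} = (7³/6)·n^{-1.5} → 0, so by Markov's inequality G has no triangles w.h.p.

E[X] ≈ 0.016; in regime p = Θ(1/n^{3/2}) E[X] tends to 0 (below the triangle threshold p ~ 1/n).


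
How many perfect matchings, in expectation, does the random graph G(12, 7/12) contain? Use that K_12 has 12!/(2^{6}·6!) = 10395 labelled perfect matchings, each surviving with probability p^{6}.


K_12 has 12!/(2^{6}·6!) = 10395 labelled perfect matchings.
For each such perfect matching H, let X_H = 1 if all 6 edges of H are present in G. Then P[X_H = 1] = p^{6} = (7/12)^{6} = 117649/2985984.
By linearity of expectation: E[X] = Σ_H E[X_H] = 10395 · p^{6} = 10395 · 117649/2985984 = 45294865/110592.
Numerically: E[X] ≈ 409.567.

E[X] = 10395 · (7/12)^{6} = 45294865/110592 ≈ 409.567.


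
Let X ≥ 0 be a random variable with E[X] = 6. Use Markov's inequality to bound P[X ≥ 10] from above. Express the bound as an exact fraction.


μ = E[X] = 6, a = 10.
Markov: P[X ≥ 10] ≤ μ/a = (6)/10 = 3/5.
Numerically: ≈ 0.600.
(Since a = 10 > μ = 6.000, the bound 3/5 is < 1 and informative.)

P[X ≥ 10] ≤ 3/5 ≈ 0.600.


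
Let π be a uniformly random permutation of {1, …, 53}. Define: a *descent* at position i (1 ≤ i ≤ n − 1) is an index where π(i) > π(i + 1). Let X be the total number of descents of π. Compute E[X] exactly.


Write X = Σ X_I over i = 1, …, 52, with X_I the indicator of one descent.
There are 52 indicators.
For each fixed i, the pair (π(i), π(i+1)) is a uniformly random ordered pair of distinct values from {1, …, 53}; by symmetry P[π(i) > π(i+1)] = 1/2.
By linearity: E[X] = 52 · (1/2) = (53 − 1) · (1/2) = 26 ≈ 26.00000.

E[X] = 26 = 26.00000.


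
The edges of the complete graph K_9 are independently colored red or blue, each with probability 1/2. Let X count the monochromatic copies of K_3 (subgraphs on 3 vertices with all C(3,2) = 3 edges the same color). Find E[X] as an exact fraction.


Let X = Σ_S X_S over the C(9, 3) = 84 subsets S of size 3, where X_S = 1 if the K_3 on S is monochromatic.
For a fixed S, the K_3 on S has C(3, 2) = 3 edges. P[all 3 edges red] = (1/2)^3, and likewise for blue, so P[monochromatic] = 2·(1/2)^3 = 2^{1 − 3} = 1/4.
By linearity of expectation: E[X] = C(9, 3) · 2^{1 − 3} = 84 · 1/4 = 21.
Numerically: E[X] ≈ 21.000000.

E[X] = C(9,3)·2^(1−C(3,2)) = 21 ≈ 21.000000.


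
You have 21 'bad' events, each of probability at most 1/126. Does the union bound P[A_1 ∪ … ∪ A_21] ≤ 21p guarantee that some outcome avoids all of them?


Union bound: P[∪_{i=1}^{21} A_i] ≤ Σ_i P[A_i] ≤ 21·p = 21·(1/126) = 1/6.
Numerically: 1/6 ≈ 0.166667.
Is 1/6 < 1? YES.
Since P[∪ A_i] ≤ 1/6 < 1, the complement has P[∩ A_i^c] ≥ 1 − 1/6 = 5/6 > 0, so some outcome avoids every A_i.

21·p = 1/6 ≈ 0.166667; existence CERTIFIED by the union bound.


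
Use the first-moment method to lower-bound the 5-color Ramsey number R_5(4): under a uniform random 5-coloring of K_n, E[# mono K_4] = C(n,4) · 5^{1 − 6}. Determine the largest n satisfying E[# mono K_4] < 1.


We need C(n, 4) · 5^{1 − 6} < 1, i.e. C(n, 4) < 5^{6 − 1} = 3125.
Check values of n near the boundary:
  n = 14: C(14, 4) = 1001; 1001 < 3125? YES
  n = 15: C(15, 4) = 1365; 1365 < 3125? YES
  n = 16: C(16, 4) = 1820; 1820 < 3125? YES
  n = 17: C(17, 4) = 2380; 2380 < 3125? YES
  n = 18: C(18, 4) = 3060; 3060 < 3125? YES
  n = 19: C(19, 4) = 3876; 3876 < 3125? NO
  n = 20: C(20, 4) = 4845; 4845 < 3125? NO
  n = 21: C(21, 4) = 5985; 5985 < 3125? NO
The largest n with C(n, 4) < 3125 is n = 18 (where E[X] = 612/625 ≈ 0.979). Hence R_5(4) > 18, i.e. R_5(4) ≥ 19.

Largest n = 18; hence R_5(4) > 18.


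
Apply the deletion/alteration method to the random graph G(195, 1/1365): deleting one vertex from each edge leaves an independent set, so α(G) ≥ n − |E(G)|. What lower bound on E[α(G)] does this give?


E[|E(G)|] = C(195, 2)·p = 18915 · (1/1365) = 97/7.
E[α(G)] ≥ n − E[|E(G)|] = 195 − 97/7 = 1268/7.
Numerically: ≈ 181.14286.
(This is only a lower bound; the true E[α(G)] may be larger.)

E[α(G)] ≥ 1268/7 ≈ 181.14286.


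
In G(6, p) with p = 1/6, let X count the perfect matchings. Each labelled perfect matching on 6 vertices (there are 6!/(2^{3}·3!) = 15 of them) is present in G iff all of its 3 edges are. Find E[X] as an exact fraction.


K_6 has 6!/(2^{3}·3!) = 15 labelled perfect matchings.
For each such perfect matching H, let X_H = 1 if all 3 edges of H are present in G. Then P[X_H = 1] = p^{3} = (1/6)^{3} = 1/216.
By linearity of expectation: E[X] = Σ_H E[X_H] = 15 · p^{3} = 15 · 1/216 = 5/72.
Numerically: E[X] ≈ 0.0694.

E[X] = 15 · (1/6)^{3} = 5/72 ≈ 0.0694.


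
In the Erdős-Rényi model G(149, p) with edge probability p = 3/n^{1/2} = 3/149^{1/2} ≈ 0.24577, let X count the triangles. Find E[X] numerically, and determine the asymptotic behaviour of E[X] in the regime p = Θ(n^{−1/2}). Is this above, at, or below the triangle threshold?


Number of potential triangles: C(149, 3) = 540274.
Each occurs with probability p³ ≈ (0.24577)³ ≈ 1.48451422e-02.
By linearity: E[X] = C(149, 3)·p³ ≈ 540274 · 1.48451422e-02 ≈ 8020.444348.
Since α = 1/2 < 1, p = c/n^{1/2} ≫ 1/n is above the triangle threshold p ~ 1/n. Asymptotically E[X] ~ (c³/6)·n^{3(1−α)} = (3³/6)·n^{1.5} → ∞; triangles are abundant w.h.p.

E[X] ≈ 8020.444348; in regime p = Θ(1/n^{1/2}) E[X] diverges (above the triangle threshold p ~ 1/n).


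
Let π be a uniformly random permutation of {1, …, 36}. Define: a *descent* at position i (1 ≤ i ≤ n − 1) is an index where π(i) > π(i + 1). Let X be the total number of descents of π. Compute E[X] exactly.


Write X = Σ X_I over i = 1, …, 35, with X_I the indicator of one descent.
There are 35 indicators.
For each fixed i, the pair (π(i), π(i+1)) is a uniformly random ordered pair of distinct values from {1, …, 36}; by symmetry P[π(i) > π(i+1)] = 1/2.
By linearity: E[X] = 35 · (1/2) = (36 − 1) · (1/2) = 35/2 ≈ 17.500000.

E[X] = 35/2 = 17.500000.


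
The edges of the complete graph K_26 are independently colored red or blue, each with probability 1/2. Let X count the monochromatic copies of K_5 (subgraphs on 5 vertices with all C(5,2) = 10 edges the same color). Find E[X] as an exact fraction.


Let X = Σ_S X_S over the C(26, 5) = 65780 subsets S of size 5, where X_S = 1 if the K_5 on S is monochromatic.
For a fixed S, the K_5 on S has C(5, 2) = 10 edges. P[all 10 edges red] = (1/2)^10, and likewise for blue, so P[monochromatic] = 2·(1/2)^10 = 2^{1 − 10} = 1/512.
By linearity of expectation: E[X] = C(26, 5) · 2^{1 − 10} = 65780 · 1/512 = 16445/128.
Numerically: E[X] ≈ 128.4766.

E[X] = C(26,5)·2^(1−C(5,2)) = 16445/128 ≈ 128.4766.


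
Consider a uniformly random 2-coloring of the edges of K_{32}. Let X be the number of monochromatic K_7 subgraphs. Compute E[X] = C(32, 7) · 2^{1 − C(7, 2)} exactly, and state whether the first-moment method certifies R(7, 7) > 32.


E[X] = C(32, 7) · 2^{1 − 21} = 3365856 · 2^{−20} = 3365856/1048576.
As a reduced fraction: E[X] = 105183/32768 ≈ 3.209930.
Is E[X] < 1? NO.
Since E[X] ≥ 1, the first-moment bound is inconclusive at n = 32; it does NOT by itself certify R(7, 7) > 32.

E[X] = 105183/32768 ≈ 3.209930; E[X] ≥ 1; first-moment method inconclusive here.


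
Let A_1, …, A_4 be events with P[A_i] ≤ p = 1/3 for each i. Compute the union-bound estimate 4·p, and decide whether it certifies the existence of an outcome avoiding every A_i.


Union bound: P[∪_{i=1}^{4} A_i] ≤ Σ_i P[A_i] ≤ 4·p = 4·(1/3) = 4/3.
Numerically: 4/3 ≈ 1.33333.
Is 4/3 < 1? NO.
Since the bound 4/3 is ≥ 1, the union bound is uninformative here; it does NOT by itself certify existence.

4·p = 4/3 ≈ 1.33333; existence NOT certified by the union bound.


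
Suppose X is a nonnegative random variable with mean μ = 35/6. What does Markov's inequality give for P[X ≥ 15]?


μ = E[X] = 35/6, a = 15.
Markov: P[X ≥ 15] ≤ μ/a = (35/6)/15 = 7/18.
Numerically: ≈ 0.389.
(Since a = 15 > μ = 5.833, the bound 7/18 is < 1 and informative.)

P[X ≥ 15] ≤ 7/18 ≈ 0.389.


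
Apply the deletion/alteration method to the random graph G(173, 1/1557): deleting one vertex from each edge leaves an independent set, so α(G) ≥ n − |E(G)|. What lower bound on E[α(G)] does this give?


E[|E(G)|] = C(173, 2)·p = 14878 · (1/1557) = 86/9.
E[α(G)] ≥ n − E[|E(G)|] = 173 − 86/9 = 1471/9.
Numerically: ≈ 163.44444.
(This is only a lower bound; the true E[α(G)] may be larger.)

E[α(G)] ≥ 1471/9 ≈ 163.44444.


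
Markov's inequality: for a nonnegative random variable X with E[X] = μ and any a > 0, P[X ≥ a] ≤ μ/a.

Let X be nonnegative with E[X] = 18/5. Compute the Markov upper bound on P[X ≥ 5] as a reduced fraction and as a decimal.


μ = E[X] = 18/5, a = 5.
Markov: P[X ≥ 5] ≤ μ/a = (18/5)/5 = 18/25.
Numerically: ≈ 0.720.
(Since a = 5 > μ = 3.600, the bound 18/25 is < 1 and informative.)

P[X ≥ 5] ≤ 18/25 ≈ 0.720.


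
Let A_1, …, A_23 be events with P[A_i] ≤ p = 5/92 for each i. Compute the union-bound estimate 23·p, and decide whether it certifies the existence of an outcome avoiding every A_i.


Union bound: P[∪_{i=1}^{23} A_i] ≤ Σ_i P[A_i] ≤ 23·p = 23·(5/92) = 5/4.
Numerically: 5/4 ≈ 1.250000.
Is 5/4 < 1? NO.
Since the bound 5/4 is ≥ 1, the union bound is uninformative here; it does NOT by itself certify existence.

23·p = 5/4 ≈ 1.250000; existence NOT certified by the union bound.


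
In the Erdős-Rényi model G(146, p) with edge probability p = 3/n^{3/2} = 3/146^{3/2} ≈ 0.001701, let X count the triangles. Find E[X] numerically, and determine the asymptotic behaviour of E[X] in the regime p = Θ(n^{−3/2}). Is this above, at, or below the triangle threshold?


Number of potential triangles: C(146, 3) = 508080.
Each occurs with probability p³ ≈ (0.001701)³ ≈ 4.917857e-09.
By linearity: E[X] = C(146, 3)·p³ ≈ 508080 · 4.917857e-09 ≈ 0.0025.
Since α = 3/2 > 1, p = c/n^{3/2} = o(1/n) is below the triangle threshold p ~ 1/n. Asymptotically E[X] ~ (c³/6)·n^{3(1−α)} = (3³/6)·n^{-1.5} → 0, so by Markov's inequality G has no triangles w.h.p.

E[X] ≈ 0.0025; in regime p = Θ(1/n^{3/2}) E[X] tends to 0 (below the triangle threshold p ~ 1/n).


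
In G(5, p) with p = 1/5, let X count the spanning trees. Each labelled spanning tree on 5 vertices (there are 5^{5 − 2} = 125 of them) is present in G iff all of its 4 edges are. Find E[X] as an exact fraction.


K_5 has 5^{5 − 2} = 125 labelled spanning trees.
For each such spanning tree H, let X_H = 1 if all 4 edges of H are present in G. Then P[X_H = 1] = p^{4} = (1/5)^{4} = 1/625.
Summing the indicators: E[X] = Σ_H E[X_H] = 125 · p^{4} = 125 · 1/625 = 1/5.
Numerically: E[X] ≈ 0.2.

E[X] = 125 · (1/5)^{4} = 1/5 ≈ 0.2.


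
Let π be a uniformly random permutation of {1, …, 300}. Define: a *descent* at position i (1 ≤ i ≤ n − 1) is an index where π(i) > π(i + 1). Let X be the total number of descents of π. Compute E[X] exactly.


Write X = Σ X_I over i = 1, …, 299, with X_I the indicator of one descent.
There are 299 indicators.
For each fixed i, the pair (π(i), π(i+1)) is a uniformly random ordered pair of distinct values from {1, …, 300}; by symmetry P[π(i) > π(i+1)] = 1/2.
By linearity: E[X] = 299 · (1/2) = (300 − 1) · (1/2) = 299/2 ≈ 149.500000.

E[X] = 299/2 = 149.500000.


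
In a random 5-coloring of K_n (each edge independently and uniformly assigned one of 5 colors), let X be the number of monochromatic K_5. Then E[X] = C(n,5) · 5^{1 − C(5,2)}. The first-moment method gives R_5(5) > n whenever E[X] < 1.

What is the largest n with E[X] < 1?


We need C(n, 5) · 5^{1 − 10} < 1, i.e. C(n, 5) < 5^{10 − 1} = 1953125.
Check values of n near the boundary:
  n = 47: C(47, 5) = 1533939; 1533939 < 1953125? YES
  n = 48: C(48, 5) = 1712304; 1712304 < 1953125? YES
  n = 49: C(49, 5) = 1906884; 1906884 < 1953125? YES
  n = 50: C(50, 5) = 2118760; 2118760 < 1953125? NO
  n = 51: C(51, 5) = 2349060; 2349060 < 1953125? NO
The largest n with C(n, 5) < 1953125 is n = 49 (where E[X] = 1906884/1953125 ≈ 0.97632). Hence R_5(5) > 49, i.e. R_5(5) ≥ 50.

Largest n = 49; hence R_5(5) > 49.


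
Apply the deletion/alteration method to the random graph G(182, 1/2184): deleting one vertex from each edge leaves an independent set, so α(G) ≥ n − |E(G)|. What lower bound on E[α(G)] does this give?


E[|E(G)|] = C(182, 2)·p = 16471 · (1/2184) = 181/24.
E[α(G)] ≥ n − E[|E(G)|] = 182 − 181/24 = 4187/24.
Numerically: ≈ 174.45833.
(This is only a lower bound; the true E[α(G)] may be larger.)

E[α(G)] ≥ 4187/24 ≈ 174.45833.


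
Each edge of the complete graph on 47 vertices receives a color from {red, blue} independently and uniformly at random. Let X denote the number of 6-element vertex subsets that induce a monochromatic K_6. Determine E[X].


Let X = Σ_S X_S over the C(47, 6) = 10737573 subsets S of size 6, where X_S = 1 if the K_6 on S is monochromatic.
For a fixed S, the K_6 on S has C(6, 2) = 15 edges. P[all 15 edges red] = (1/2)^15, and likewise for blue, so P[monochromatic] = 2·(1/2)^15 = 2^{1 − 15} = 1/16384.
By linearity of expectation: E[X] = C(47, 6) · 2^{1 − 15} = 10737573 · 1/16384 = 10737573/16384.
Numerically: E[X] ≈ 655.369.

E[X] = C(47,6)·2^(1−C(6,2)) = 10737573/16384 ≈ 655.369.


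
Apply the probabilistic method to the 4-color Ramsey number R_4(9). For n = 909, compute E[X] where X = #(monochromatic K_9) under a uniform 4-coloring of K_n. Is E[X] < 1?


E[X] = C(909, 9) · 4^{1 − 36} = 1122169012923711463931 · 4^{−35} = 1122169012923711463931/1180591620717411303424.
As a reduced fraction: E[X] = 1122169012923711463931/1180591620717411303424 ≈ 0.950514.
Is E[X] < 1? YES.
Since E[X] < 1, there exists a 4-coloring of K_{909} with no monochromatic K_9; hence R_4(9) > 909.

E[X] = 1122169012923711463931/1180591620717411303424 ≈ 0.950514; E[X] < 1, so R_4(9) > 909.
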